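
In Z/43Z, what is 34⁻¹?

Run the extended Euclidean algorithm:
43 = 1×34 + 9
34 = 3×9 + 7
9 = 1×7 + 2
7 = 3×2 + 1
2 = 2×1 + 0
gcd(34, 43) = 1, so the inverse exists.
Bézout: 1 = −15×43 + 19×34.
So 34⁻¹ ≡ 19 (mod 43).

19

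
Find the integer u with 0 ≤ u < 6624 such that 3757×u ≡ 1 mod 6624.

6624 = 1×3757 + 2867
3757 = 1×2867 + 890
2867 = 3×890 + 197
890 = 4×197 + 102
197 = 1×102 + 95
102 = 1×95 + 7
95 = 13×7 + 4
7 = 1×4 + 3
4 = 1×3 + 1
3 = 3×1 + 0
gcd(3757, 6624) = 1, so the inverse exists.
Back-substitute for 1:
1 = 1×4 − 1×3
  = −1×7 + 2×4
  = 2×95 − 27×7
  = −27×102 + 29×95
  = 29×197 − 56×102
  = −56×890 + 253×197
  = 253×2867 − 815×890
  = −815×3757 + 1068×2867
  = 1068×6624 − 1883×3757
So 3757⁻¹ ≡ −1883 ≡ 4741 (mod 6624).

4741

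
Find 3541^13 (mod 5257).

2050

13 in binary is 1101, i.e. 13 = 8 + 4 + 1.
3541^1 ≡ 3541 (mod 5257)
3541^2 ≡ 3541^2 = 12538681 ≡ 736 (mod 5257)
3541^4 ≡ 736^2 = 541696 ≡ 225 (mod 5257)
3541^8 ≡ 225^2 = 50625 ≡ 3312 (mod 5257)
3541^13 = 3541^8 · 3541^4 · 3541^1 ≡ 3312 · 225 · 3541 (mod 5257).
Accumulate the product:
3312 · 225 = 745200 ≡ 3963
3963 · 3541 = 14032983 ≡ 2050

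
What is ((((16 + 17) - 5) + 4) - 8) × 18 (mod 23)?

18

16 + 17 = 33 ≡ 10 (mod 23)
10 - 5 = 5
5 + 4 = 9
9 - 8 = 1
1 × 18 = 18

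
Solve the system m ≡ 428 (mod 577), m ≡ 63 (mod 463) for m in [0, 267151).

577⁻¹ mod 463: 577*264 ≡ 1 (mod 463), so 577⁻¹ ≡ 264.
m = 428 + 577*((63 − 428)*264 mod 463) = 428 + 577*407 = 235267.
Check: 235267 mod 577 = 428, 235267 mod 463 = 63. ✓

235267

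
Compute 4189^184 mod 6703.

Using repeated squaring:
184 in binary is 10111000, i.e. 184 = 128 + 32 + 16 + 8.
4189^1 ≡ 4189 (mod 6703)
4189^2 ≡ 4189^2 = 17547721 ≡ 5970 (mod 6703)
4189^4 ≡ 5970^2 = 35640900 ≡ 1049 (mod 6703)
4189^8 ≡ 1049^2 = 1100401 ≡ 1109 (mod 6703)
4189^16 ≡ 1109^2 = 1229881 ≡ 3232 (mod 6703)
4189^32 ≡ 3232^2 = 10445824 ≡ 2550 (mod 6703)
4189^64 ≡ 2550^2 = 6502500 ≡ 590 (mod 6703)
4189^128 ≡ 590^2 = 348100 ≡ 6247 (mod 6703)
4189^184 = 4189^128 * 4189^32 * 4189^16 * 4189^8 ≡ 6247 * 2550 * 3232 * 1109 (mod 6703).
Accumulate the product:
6247 * 2550 = 15929850 ≡ 3522
3522 * 3232 = 11383104 ≡ 1410
1410 * 1109 = 1563690 ≡ 1891

1891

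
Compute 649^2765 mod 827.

2765 in binary is 101011001101, i.e. 2765 = 2048 + 512 + 128 + 64 + 8 + 4 + 1.
649^1 ≡ 649 (mod 827)
649^2 ≡ 649^2 = 421201 ≡ 258 (mod 827)
649^4 ≡ 258^2 = 66564 ≡ 404 (mod 827)
649^8 ≡ 404^2 = 163216 ≡ 297 (mod 827)
649^16 ≡ 297^2 = 88209 ≡ 547 (mod 827)
649^32 ≡ 547^2 = 299209 ≡ 662 (mod 827)
649^64 ≡ 662^2 = 438244 ≡ 761 (mod 827)
649^128 ≡ 761^2 = 579121 ≡ 221 (mod 827)
649^256 ≡ 221^2 = 48841 ≡ 48 (mod 827)
649^512 ≡ 48^2 = 2304 ≡ 650 (mod 827)
649^1024 ≡ 650^2 = 422500 ≡ 730 (mod 827)
649^2048 ≡ 730^2 = 532900 ≡ 312 (mod 827)
649^2765 = 649^2048 * 649^512 * 649^128 * 649^64 * 649^8 * 649^4 * 649^1 ≡ 312 * 650 * 221 * 761 * 297 * 404 * 649 (mod 827).
Accumulate the product:
312 * 650 = 202800 ≡ 185
185 * 221 = 40885 ≡ 362
362 * 761 = 275482 ≡ 91
91 * 297 = 27027 ≡ 563
563 * 404 = 227452 ≡ 27
27 * 649 = 17523 ≡ 156

156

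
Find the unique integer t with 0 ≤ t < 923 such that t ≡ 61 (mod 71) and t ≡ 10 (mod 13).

71⁻¹ mod 13: 71*11 ≡ 1 (mod 13), so 71⁻¹ ≡ 11.
t = 61 + 71*((10 − 61)*11 mod 13) = 61 + 71*11 = 842.

842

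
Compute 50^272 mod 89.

Compute successive squares:
50^1 ≡ 50 (mod 89)
50^2 ≡ 50^2 = 2500 ≡ 8 (mod 89)
50^4 ≡ 8^2 = 64 (mod 89)
50^8 ≡ 64^2 = 4096 ≡ 2 (mod 89)
50^16 ≡ 2^2 = 4 (mod 89)
50^32 ≡ 4^2 = 16 (mod 89)
50^64 ≡ 16^2 = 256 ≡ 78 (mod 89)
50^128 ≡ 78^2 = 6084 ≡ 32 (mod 89)
50^256 ≡ 32^2 = 1024 ≡ 45 (mod 89)
50^272 = 50^256 * 50^16 ≡ 45 * 4 (mod 89).
45 * 4 = 180 ≡ 2 (mod 89).

2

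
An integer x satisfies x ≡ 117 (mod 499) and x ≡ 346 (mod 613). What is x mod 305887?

499⁻¹ mod 613: 499*328 ≡ 1 (mod 613), so 499⁻¹ ≡ 328.
x = 117 + 499*((346 − 117)*328 mod 613) = 117 + 499*326 = 162791.
Check: 162791 mod 499 = 117, 162791 mod 613 = 346. ✓

162791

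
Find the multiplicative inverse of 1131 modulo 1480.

1251

1480 = 1×1131 + 349
1131 = 3×349 + 84
349 = 4×84 + 13
84 = 6×13 + 6
13 = 2×6 + 1
6 = 6×1 + 0
gcd(1131, 1480) = 1, so the inverse exists.
Back-substitute for 1:
1 = 1×13 − 2×6
  = −2×84 + 13×13
  = 13×349 − 54×84
  = −54×1131 + 175×349
  = 175×1480 − 229×1131
So 1131⁻¹ ≡ −229 ≡ 1251 (mod 1480).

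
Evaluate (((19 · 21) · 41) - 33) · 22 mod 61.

19 · 21 = 399 ≡ 33 (mod 61)
33 · 41 = 1353 ≡ 11 (mod 61)
11 - 33 = -22 ≡ 39 (mod 61)
39 · 22 = 858 ≡ 4 (mod 61)

4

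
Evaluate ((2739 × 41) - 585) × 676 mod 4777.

2739 × 41 = 112299 ≡ 2428 (mod 4777)
2428 - 585 = 1843
1843 × 676 = 1245868 ≡ 3848 (mod 4777)

3848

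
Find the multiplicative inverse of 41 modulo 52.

By the extended Euclidean algorithm:
52 = 1×41 + 11
41 = 3×11 + 8
11 = 1×8 + 3
8 = 2×3 + 2
3 = 1×2 + 1
2 = 2×1 + 0
gcd(41, 52) = 1, so the inverse exists.
Bézout: 1 = 15×52 − 19×41.
So 41⁻¹ ≡ −19 ≡ 33 (mod 52).

33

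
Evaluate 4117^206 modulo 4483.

206 in binary is 11001110, i.e. 206 = 128 + 64 + 8 + 4 + 2.
4117^1 ≡ 4117 (mod 4483)
4117^2 ≡ 4117^2 = 16949689 ≡ 3949 (mod 4483)
4117^4 ≡ 3949^2 = 15594601 ≡ 2727 (mod 4483)
4117^8 ≡ 2727^2 = 7436529 ≡ 3715 (mod 4483)
4117^16 ≡ 3715^2 = 13801225 ≡ 2551 (mod 4483)
4117^32 ≡ 2551^2 = 6507601 ≡ 2768 (mod 4483)
4117^64 ≡ 2768^2 = 7661824 ≡ 377 (mod 4483)
4117^128 ≡ 377^2 = 142129 ≡ 3156 (mod 4483)
4117^206 = 4117^128 * 4117^64 * 4117^8 * 4117^4 * 4117^2 ≡ 3156 * 377 * 3715 * 2727 * 3949 (mod 4483).
Accumulate the product:
3156 * 377 = 1189812 ≡ 1817
1817 * 3715 = 6750155 ≡ 3240
3240 * 2727 = 8835480 ≡ 3970
3970 * 3949 = 15677530 ≡ 479

479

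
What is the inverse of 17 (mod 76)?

Apply the Euclidean algorithm and back-substitute:
76 = 4×17 + 8
17 = 2×8 + 1
8 = 8×1 + 0
gcd(17, 76) = 1, so the inverse exists.
Bézout: 1 = −2×76 + 9×17.
So 17⁻¹ ≡ 9 (mod 76).

9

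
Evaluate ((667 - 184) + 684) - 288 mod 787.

92

667 - 184 = 483
483 + 684 = 1167 ≡ 380 (mod 787)
380 - 288 = 92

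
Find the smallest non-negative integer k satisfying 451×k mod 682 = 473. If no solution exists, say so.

57

gcd(451, 682) = 11, and 11 | 473, so solutions exist.
Divide through by 11: 41×k ≡ 43 (mod 62).
41⁻¹ ≡ 59 (mod 62).
k ≡ 59×43 ≡ 57 (mod 62).
The smallest non-negative solution is k = 57.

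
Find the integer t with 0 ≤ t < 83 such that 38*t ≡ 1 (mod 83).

83 = 2×38 + 7
38 = 5×7 + 3
7 = 2×3 + 1
3 = 3×1 + 0
gcd(38, 83) = 1, so the inverse exists.
Bézout: 1 = 11×83 − 24×38.
So 38⁻¹ ≡ −24 ≡ 59 (mod 83).

59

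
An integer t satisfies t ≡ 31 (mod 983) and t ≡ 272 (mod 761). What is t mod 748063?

449262

983⁻¹ mod 761: 983·24 ≡ 1 (mod 761), so 983⁻¹ ≡ 24.
t = 31 + 983·((272 − 31)·24 mod 761) = 31 + 983·457 = 449262.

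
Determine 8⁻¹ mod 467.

Run the extended Euclidean algorithm:
467 = 58·8 + 3
8 = 2·3 + 2
3 = 1·2 + 1
2 = 2·1 + 0
gcd(8, 467) = 1, so the inverse exists.
Back-substitute for 1:
1 = 1·3 − 1·2
  = −1·8 + 3·3
  = 3·467 − 175·8
So 8⁻¹ ≡ −175 ≡ 292 (mod 467).

292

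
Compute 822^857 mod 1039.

821

857 in binary is 1101011001, i.e. 857 = 512 + 256 + 64 + 16 + 8 + 1.
822^1 ≡ 822 (mod 1039)
822^2 ≡ 822^2 = 675684 ≡ 334 (mod 1039)
822^4 ≡ 334^2 = 111556 ≡ 383 (mod 1039)
822^8 ≡ 383^2 = 146689 ≡ 190 (mod 1039)
822^16 ≡ 190^2 = 36100 ≡ 774 (mod 1039)
822^32 ≡ 774^2 = 599076 ≡ 612 (mod 1039)
822^64 ≡ 612^2 = 374544 ≡ 504 (mod 1039)
822^128 ≡ 504^2 = 254016 ≡ 500 (mod 1039)
822^256 ≡ 500^2 = 250000 ≡ 640 (mod 1039)
822^512 ≡ 640^2 = 409600 ≡ 234 (mod 1039)
822^857 = 822^512 * 822^256 * 822^64 * 822^16 * 822^8 * 822^1 ≡ 234 * 640 * 504 * 774 * 190 * 822 (mod 1039).
Accumulate the product:
234 * 640 = 149760 ≡ 144
144 * 504 = 72576 ≡ 885
885 * 774 = 684990 ≡ 289
289 * 190 = 54910 ≡ 882
882 * 822 = 725004 ≡ 821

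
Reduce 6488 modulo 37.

6488 = 175×37 + 13, so 6488 ≡ 13 (mod 37).

13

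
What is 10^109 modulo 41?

Compute successive squares:
10^1 ≡ 10 (mod 41)
10^2 ≡ 10^2 = 100 ≡ 18 (mod 41)
10^4 ≡ 18^2 = 324 ≡ 37 (mod 41)
10^8 ≡ 37^2 = 1369 ≡ 16 (mod 41)
10^16 ≡ 16^2 = 256 ≡ 10 (mod 41)
10^32 ≡ 10^2 = 100 ≡ 18 (mod 41)
10^64 ≡ 18^2 = 324 ≡ 37 (mod 41)
10^109 = 10^64 × 10^32 × 10^8 × 10^4 × 10^1 ≡ 37 × 18 × 16 × 37 × 10 (mod 41).
Accumulate the product:
37 × 18 = 666 ≡ 10
10 × 16 = 160 ≡ 37
37 × 37 = 1369 ≡ 16
16 × 10 = 160 ≡ 37

37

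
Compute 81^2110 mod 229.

81

2110 in binary is 100000111110, i.e. 2110 = 2048 + 32 + 16 + 8 + 4 + 2.
81^1 ≡ 81 (mod 229)
81^2 ≡ 81^2 = 6561 ≡ 149 (mod 229)
81^4 ≡ 149^2 = 22201 ≡ 217 (mod 229)
81^8 ≡ 217^2 = 47089 ≡ 144 (mod 229)
81^16 ≡ 144^2 = 20736 ≡ 126 (mod 229)
81^32 ≡ 126^2 = 15876 ≡ 75 (mod 229)
81^64 ≡ 75^2 = 5625 ≡ 129 (mod 229)
81^128 ≡ 129^2 = 16641 ≡ 153 (mod 229)
81^256 ≡ 153^2 = 23409 ≡ 51 (mod 229)
81^512 ≡ 51^2 = 2601 ≡ 82 (mod 229)
81^1024 ≡ 82^2 = 6724 ≡ 83 (mod 229)
81^2048 ≡ 83^2 = 6889 ≡ 19 (mod 229)
81^2110 = 81^2048 · 81^32 · 81^16 · 81^8 · 81^4 · 81^2 ≡ 19 · 75 · 126 · 144 · 217 · 149 (mod 229).
Accumulate the product:
19 · 75 = 1425 ≡ 51
51 · 126 = 6426 ≡ 14
14 · 144 = 2016 ≡ 184
184 · 217 = 39928 ≡ 82
82 · 149 = 12218 ≡ 81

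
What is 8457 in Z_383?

8457 = 22·383 + 31, so 8457 ≡ 31 (mod 383).

31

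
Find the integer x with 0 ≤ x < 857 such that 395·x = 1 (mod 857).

243

857 = 2*395 + 67
395 = 5*67 + 60
67 = 1*60 + 7
60 = 8*7 + 4
7 = 1*4 + 3
4 = 1*3 + 1
3 = 3*1 + 0
gcd(395, 857) = 1, so the inverse exists.
Back-substitute for 1:
1 = 1*4 − 1*3
  = −1*7 + 2*4
  = 2*60 − 17*7
  = −17*67 + 19*60
  = 19*395 − 112*67
  = −112*857 + 243*395
So 395⁻¹ ≡ 243 (mod 857).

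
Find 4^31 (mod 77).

Compute successive squares:
31 in binary is 11111, i.e. 31 = 16 + 8 + 4 + 2 + 1.
4^1 ≡ 4 (mod 77)
4^2 ≡ 4^2 = 16 (mod 77)
4^4 ≡ 16^2 = 256 ≡ 25 (mod 77)
4^8 ≡ 25^2 = 625 ≡ 9 (mod 77)
4^16 ≡ 9^2 = 81 ≡ 4 (mod 77)
4^31 = 4^16 × 4^8 × 4^4 × 4^2 × 4^1 ≡ 4 × 9 × 25 × 16 × 4 (mod 77).
Accumulate the product:
4 × 9 = 36
36 × 25 = 900 ≡ 53
53 × 16 = 848 ≡ 1
1 × 4 = 4

4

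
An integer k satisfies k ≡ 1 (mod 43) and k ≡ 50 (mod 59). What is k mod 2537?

345

43⁻¹ mod 59: 43×11 ≡ 1 (mod 59), so 43⁻¹ ≡ 11.
k = 1 + 43×((50 − 1)×11 mod 59) = 1 + 43×8 = 345.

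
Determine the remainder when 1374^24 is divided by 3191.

By square-and-multiply:
24 in binary is 11000, i.e. 24 = 16 + 8.
1374^1 ≡ 1374 (mod 3191)
1374^2 ≡ 1374^2 = 1887876 ≡ 1995 (mod 3191)
1374^4 ≡ 1995^2 = 3980025 ≡ 848 (mod 3191)
1374^8 ≡ 848^2 = 719104 ≡ 1129 (mod 3191)
1374^16 ≡ 1129^2 = 1274641 ≡ 1432 (mod 3191)
1374^24 = 1374^16 · 1374^8 ≡ 1432 · 1129 (mod 3191).
1432 · 1129 = 1616728 ≡ 2082 (mod 3191).

2082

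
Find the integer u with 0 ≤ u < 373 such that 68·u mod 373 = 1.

By the extended Euclidean algorithm:
373 = 5*68 + 33
68 = 2*33 + 2
33 = 16*2 + 1
2 = 2*1 + 0
gcd(68, 373) = 1, so the inverse exists.
Back-substitute for 1:
1 = 1*33 − 16*2
  = −16*68 + 33*33
  = 33*373 − 181*68
So 68⁻¹ ≡ −181 ≡ 192 (mod 373).

192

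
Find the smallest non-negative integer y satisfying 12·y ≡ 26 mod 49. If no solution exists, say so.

gcd(12, 49) = 1, so a unique solution mod 49 exists.
12⁻¹ ≡ 45 (mod 49).
y ≡ 45·26 ≡ 43 (mod 49).

43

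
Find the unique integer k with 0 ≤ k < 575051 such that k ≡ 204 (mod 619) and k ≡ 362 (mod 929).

281849

619⁻¹ mod 929: 619×926 ≡ 1 (mod 929), so 619⁻¹ ≡ 926.
k = 204 + 619×((362 − 204)×926 mod 929) = 204 + 619×455 = 281849.
Check: 281849 mod 619 = 204, 281849 mod 929 = 362. ✓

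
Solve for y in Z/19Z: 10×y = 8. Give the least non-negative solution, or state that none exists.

16

gcd(10, 19) = 1, so a unique solution mod 19 exists.
10⁻¹ ≡ 2 (mod 19).
y ≡ 2×8 ≡ 16 (mod 19).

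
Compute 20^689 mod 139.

Using repeated squaring:
689 in binary is 1010110001, i.e. 689 = 512 + 128 + 32 + 16 + 1.
20^1 ≡ 20 (mod 139)
20^2 ≡ 20^2 = 400 ≡ 122 (mod 139)
20^4 ≡ 122^2 = 14884 ≡ 11 (mod 139)
20^8 ≡ 11^2 = 121 (mod 139)
20^16 ≡ 121^2 = 14641 ≡ 46 (mod 139)
20^32 ≡ 46^2 = 2116 ≡ 31 (mod 139)
20^64 ≡ 31^2 = 961 ≡ 127 (mod 139)
20^128 ≡ 127^2 = 16129 ≡ 5 (mod 139)
20^256 ≡ 5^2 = 25 (mod 139)
20^512 ≡ 25^2 = 625 ≡ 69 (mod 139)
20^689 = 20^512 * 20^128 * 20^32 * 20^16 * 20^1 ≡ 69 * 5 * 31 * 46 * 20 (mod 139).
Accumulate the product:
69 * 5 = 345 ≡ 67
67 * 31 = 2077 ≡ 131
131 * 46 = 6026 ≡ 49
49 * 20 = 980 ≡ 7

7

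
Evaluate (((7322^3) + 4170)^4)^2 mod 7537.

1910

(7322)^3 ≡ 2928 (mod 7537)
2928 + 4170 = 7098
(7098)^4 ≡ 5040 (mod 7537)
(5040)^2 ≡ 1910 (mod 7537)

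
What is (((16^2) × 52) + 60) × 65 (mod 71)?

(16)^2 ≡ 43 (mod 71)
43 × 52 = 2236 ≡ 35 (mod 71)
35 + 60 = 95 ≡ 24 (mod 71)
24 × 65 = 1560 ≡ 69 (mod 71)

69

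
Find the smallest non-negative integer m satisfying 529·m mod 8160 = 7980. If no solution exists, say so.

gcd(529, 8160) = 1, so a unique solution mod 8160 exists.
529⁻¹ ≡ 3409 (mod 8160).
m ≡ 3409·7980 ≡ 6540 (mod 8160).

6540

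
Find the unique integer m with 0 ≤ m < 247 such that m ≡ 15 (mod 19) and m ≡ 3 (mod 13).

224

19⁻¹ mod 13: 19*11 ≡ 1 (mod 13), so 19⁻¹ ≡ 11.
m = 15 + 19*((3 − 15)*11 mod 13) = 15 + 19*11 = 224.
Check: 224 mod 19 = 15, 224 mod 13 = 3. ✓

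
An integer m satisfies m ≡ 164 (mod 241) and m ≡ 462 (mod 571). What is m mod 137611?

241⁻¹ mod 571: 241*417 ≡ 1 (mod 571), so 241⁻¹ ≡ 417.
m = 164 + 241*((462 − 164)*417 mod 571) = 164 + 241*359 = 86683.

86683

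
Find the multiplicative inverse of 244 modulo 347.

347 = 1×244 + 103
244 = 2×103 + 38
103 = 2×38 + 27
38 = 1×27 + 11
27 = 2×11 + 5
11 = 2×5 + 1
5 = 5×1 + 0
gcd(244, 347) = 1, so the inverse exists.
Back-substitute for 1:
1 = 1×11 − 2×5
  = −2×27 + 5×11
  = 5×38 − 7×27
  = −7×103 + 19×38
  = 19×244 − 45×103
  = −45×347 + 64×244
So 244⁻¹ ≡ 64 (mod 347).

64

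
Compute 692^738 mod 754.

690

By square-and-multiply:
738 in binary is 1011100010, i.e. 738 = 512 + 128 + 64 + 32 + 2.
692^1 ≡ 692 (mod 754)
692^2 ≡ 692^2 = 478864 ≡ 74 (mod 754)
692^4 ≡ 74^2 = 5476 ≡ 198 (mod 754)
692^8 ≡ 198^2 = 39204 ≡ 750 (mod 754)
692^16 ≡ 750^2 = 562500 ≡ 16 (mod 754)
692^32 ≡ 16^2 = 256 (mod 754)
692^64 ≡ 256^2 = 65536 ≡ 692 (mod 754)
692^128 ≡ 692^2 = 478864 ≡ 74 (mod 754)
692^256 ≡ 74^2 = 5476 ≡ 198 (mod 754)
692^512 ≡ 198^2 = 39204 ≡ 750 (mod 754)
692^738 = 692^512 · 692^128 · 692^64 · 692^32 · 692^2 ≡ 750 · 74 · 692 · 256 · 74 (mod 754).
Accumulate the product:
750 · 74 = 55500 ≡ 458
458 · 692 = 316936 ≡ 256
256 · 256 = 65536 ≡ 692
692 · 74 = 51208 ≡ 690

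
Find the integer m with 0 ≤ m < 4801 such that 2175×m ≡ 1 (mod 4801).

Run the extended Euclidean algorithm:
4801 = 2×2175 + 451
2175 = 4×451 + 371
451 = 1×371 + 80
371 = 4×80 + 51
80 = 1×51 + 29
51 = 1×29 + 22
29 = 1×22 + 7
22 = 3×7 + 1
7 = 7×1 + 0
gcd(2175, 4801) = 1, so the inverse exists.
Bézout: 1 = −299×4801 + 660×2175.
So 2175⁻¹ ≡ 660 (mod 4801).

660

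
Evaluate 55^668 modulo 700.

Using repeated squaring:
668 in binary is 1010011100, i.e. 668 = 512 + 128 + 16 + 8 + 4.
55^1 ≡ 55 (mod 700)
55^2 ≡ 55^2 = 3025 ≡ 225 (mod 700)
55^4 ≡ 225^2 = 50625 ≡ 225 (mod 700)
55^8 ≡ 225^2 = 50625 ≡ 225 (mod 700)
55^16 ≡ 225^2 = 50625 ≡ 225 (mod 700)
55^32 ≡ 225^2 = 50625 ≡ 225 (mod 700)
55^64 ≡ 225^2 = 50625 ≡ 225 (mod 700)
55^128 ≡ 225^2 = 50625 ≡ 225 (mod 700)
55^256 ≡ 225^2 = 50625 ≡ 225 (mod 700)
55^512 ≡ 225^2 = 50625 ≡ 225 (mod 700)
55^668 = 55^512 · 55^128 · 55^16 · 55^8 · 55^4 ≡ 225 · 225 · 225 · 225 · 225 (mod 700).
Accumulate the product:
225 · 225 = 50625 ≡ 225
225 · 225 = 50625 ≡ 225
225 · 225 = 50625 ≡ 225
225 · 225 = 50625 ≡ 225

225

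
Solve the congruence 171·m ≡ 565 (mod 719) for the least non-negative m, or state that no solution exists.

gcd(171, 719) = 1, so a unique solution mod 719 exists.
171⁻¹ ≡ 534 (mod 719).
m ≡ 534·565 ≡ 449 (mod 719).

449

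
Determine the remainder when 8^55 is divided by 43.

27

55 in binary is 110111, i.e. 55 = 32 + 16 + 4 + 2 + 1.
8^1 ≡ 8 (mod 43)
8^2 ≡ 8^2 = 64 ≡ 21 (mod 43)
8^4 ≡ 21^2 = 441 ≡ 11 (mod 43)
8^8 ≡ 11^2 = 121 ≡ 35 (mod 43)
8^16 ≡ 35^2 = 1225 ≡ 21 (mod 43)
8^32 ≡ 21^2 = 441 ≡ 11 (mod 43)
8^55 = 8^32 × 8^16 × 8^4 × 8^2 × 8^1 ≡ 11 × 21 × 11 × 21 × 8 (mod 43).
Accumulate the product:
11 × 21 = 231 ≡ 16
16 × 11 = 176 ≡ 4
4 × 21 = 84 ≡ 41
41 × 8 = 328 ≡ 27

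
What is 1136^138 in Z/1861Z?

1700

1136^1 ≡ 1136 (mod 1861)
1136^2 ≡ 1136^2 = 1290496 ≡ 823 (mod 1861)
1136^4 ≡ 823^2 = 677329 ≡ 1786 (mod 1861)
1136^8 ≡ 1786^2 = 3189796 ≡ 42 (mod 1861)
1136^16 ≡ 42^2 = 1764 (mod 1861)
1136^32 ≡ 1764^2 = 3111696 ≡ 104 (mod 1861)
1136^64 ≡ 104^2 = 10816 ≡ 1511 (mod 1861)
1136^128 ≡ 1511^2 = 2283121 ≡ 1535 (mod 1861)
1136^138 = 1136^128 × 1136^8 × 1136^2 ≡ 1535 × 42 × 823 (mod 1861).
Accumulate the product:
1535 × 42 = 64470 ≡ 1196
1196 × 823 = 984308 ≡ 1700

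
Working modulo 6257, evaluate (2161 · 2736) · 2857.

2161 · 2736 = 5912496 ≡ 5888 (mod 6257)
5888 · 2857 = 16822016 ≡ 3200 (mod 6257)

3200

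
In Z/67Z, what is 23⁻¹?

67 = 2×23 + 21
23 = 1×21 + 2
21 = 10×2 + 1
2 = 2×1 + 0
gcd(23, 67) = 1, so the inverse exists.
Bézout: 1 = 11×67 − 32×23.
So 23⁻¹ ≡ −32 ≡ 35 (mod 67).

35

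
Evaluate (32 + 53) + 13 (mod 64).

32 + 53 = 85 ≡ 21 (mod 64)
21 + 13 = 34

34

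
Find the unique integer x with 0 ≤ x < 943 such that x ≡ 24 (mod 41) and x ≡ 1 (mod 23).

41⁻¹ mod 23: 41·9 ≡ 1 (mod 23), so 41⁻¹ ≡ 9.
x = 24 + 41·((1 − 24)·9 mod 23) = 24 + 41·0 = 24.
Check: 24 mod 41 = 24, 24 mod 23 = 1. ✓

24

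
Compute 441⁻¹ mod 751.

172

By the extended Euclidean algorithm:
751 = 1*441 + 310
441 = 1*310 + 131
310 = 2*131 + 48
131 = 2*48 + 35
48 = 1*35 + 13
35 = 2*13 + 9
13 = 1*9 + 4
9 = 2*4 + 1
4 = 4*1 + 0
gcd(441, 751) = 1, so the inverse exists.
Back-substitute for 1:
1 = 1*9 − 2*4
  = −2*13 + 3*9
  = 3*35 − 8*13
  = −8*48 + 11*35
  = 11*131 − 30*48
  = −30*310 + 71*131
  = 71*441 − 101*310
  = −101*751 + 172*441
So 441⁻¹ ≡ 172 (mod 751).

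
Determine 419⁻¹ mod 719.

By the extended Euclidean algorithm:
719 = 1*419 + 300
419 = 1*300 + 119
300 = 2*119 + 62
119 = 1*62 + 57
62 = 1*57 + 5
57 = 11*5 + 2
5 = 2*2 + 1
2 = 2*1 + 0
gcd(419, 719) = 1, so the inverse exists.
Bézout: 1 = 169*719 − 290*419.
So 419⁻¹ ≡ −290 ≡ 429 (mod 719).

429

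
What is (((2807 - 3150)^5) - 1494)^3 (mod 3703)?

2807 - 3150 = -343 ≡ 3360 (mod 3703)
(3360)^5 ≡ 469 (mod 3703)
469 - 1494 = -1025 ≡ 2678 (mod 3703)
(2678)^3 ≡ 1023 (mod 3703)

1023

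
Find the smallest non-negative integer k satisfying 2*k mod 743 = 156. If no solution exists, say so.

78

gcd(2, 743) = 1, so a unique solution mod 743 exists.
2⁻¹ ≡ 372 (mod 743).
k ≡ 372*156 ≡ 78 (mod 743).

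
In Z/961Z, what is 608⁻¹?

49

By the extended Euclidean algorithm:
961 = 1×608 + 353
608 = 1×353 + 255
353 = 1×255 + 98
255 = 2×98 + 59
98 = 1×59 + 39
59 = 1×39 + 20
39 = 1×20 + 19
20 = 1×19 + 1
19 = 19×1 + 0
gcd(608, 961) = 1, so the inverse exists.
Bézout: 1 = −31×961 + 49×608.
So 608⁻¹ ≡ 49 (mod 961).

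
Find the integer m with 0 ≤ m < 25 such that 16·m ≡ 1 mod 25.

11

25 = 1×16 + 9
16 = 1×9 + 7
9 = 1×7 + 2
7 = 3×2 + 1
2 = 2×1 + 0
gcd(16, 25) = 1, so the inverse exists.
Bézout: 1 = −7×25 + 11×16.
So 16⁻¹ ≡ 11 (mod 25).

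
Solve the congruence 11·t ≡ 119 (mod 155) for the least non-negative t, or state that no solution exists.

gcd(11, 155) = 1, so a unique solution mod 155 exists.
11⁻¹ ≡ 141 (mod 155).
t ≡ 141·119 ≡ 39 (mod 155).

39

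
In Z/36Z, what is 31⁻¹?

7

Run the extended Euclidean algorithm:
36 = 1·31 + 5
31 = 6·5 + 1
5 = 5·1 + 0
gcd(31, 36) = 1, so the inverse exists.
Bézout: 1 = −6·36 + 7·31.
So 31⁻¹ ≡ 7 (mod 36).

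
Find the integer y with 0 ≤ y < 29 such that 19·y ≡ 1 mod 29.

26

29 = 1·19 + 10
19 = 1·10 + 9
10 = 1·9 + 1
9 = 9·1 + 0
gcd(19, 29) = 1, so the inverse exists.
Back-substitute for 1:
1 = 1·10 − 1·9
  = −1·19 + 2·10
  = 2·29 − 3·19
So 19⁻¹ ≡ −3 ≡ 26 (mod 29).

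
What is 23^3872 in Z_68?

3872 in binary is 111100100000, i.e. 3872 = 2048 + 1024 + 512 + 256 + 32.
23^1 ≡ 23 (mod 68)
23^2 ≡ 23^2 = 529 ≡ 53 (mod 68)
23^4 ≡ 53^2 = 2809 ≡ 21 (mod 68)
23^8 ≡ 21^2 = 441 ≡ 33 (mod 68)
23^16 ≡ 33^2 = 1089 ≡ 1 (mod 68)
23^32 ≡ 1^2 = 1 (mod 68)
23^64 ≡ 1^2 = 1 (mod 68)
23^128 ≡ 1^2 = 1 (mod 68)
23^256 ≡ 1^2 = 1 (mod 68)
23^512 ≡ 1^2 = 1 (mod 68)
23^1024 ≡ 1^2 = 1 (mod 68)
23^2048 ≡ 1^2 = 1 (mod 68)
23^3872 = 23^2048 · 23^1024 · 23^512 · 23^256 · 23^32 ≡ 1 · 1 · 1 · 1 · 1 (mod 68).
Accumulate the product:
1 · 1 = 1
1 · 1 = 1
1 · 1 = 1
1 · 1 = 1

1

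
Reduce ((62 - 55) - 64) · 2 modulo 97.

80

62 - 55 = 7
7 - 64 = -57 ≡ 40 (mod 97)
40 · 2 = 80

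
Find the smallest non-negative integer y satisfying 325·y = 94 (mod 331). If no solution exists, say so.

205

gcd(325, 331) = 1, so a unique solution mod 331 exists.
325⁻¹ ≡ 55 (mod 331).
y ≡ 55·94 ≡ 205 (mod 331).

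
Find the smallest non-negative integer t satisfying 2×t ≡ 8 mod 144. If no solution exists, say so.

4

gcd(2, 144) = 2, and 2 | 8, so solutions exist.
Divide through by 2: 1×t ≡ 4 mod 72.
1⁻¹ ≡ 1 (mod 72).
t ≡ 1×4 ≡ 4 (mod 72).
The smallest non-negative solution is t = 4.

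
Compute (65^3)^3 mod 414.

(65)^3 ≡ 143 (mod 414)
(143)^3 ≡ 125 (mod 414)

125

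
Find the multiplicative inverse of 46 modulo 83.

74

Run the extended Euclidean algorithm:
83 = 1*46 + 37
46 = 1*37 + 9
37 = 4*9 + 1
9 = 9*1 + 0
gcd(46, 83) = 1, so the inverse exists.
Bézout: 1 = 5*83 − 9*46.
So 46⁻¹ ≡ −9 ≡ 74 (mod 83).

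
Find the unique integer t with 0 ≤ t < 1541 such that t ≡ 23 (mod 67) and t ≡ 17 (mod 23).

224

67⁻¹ mod 23: 67×11 ≡ 1 (mod 23), so 67⁻¹ ≡ 11.
t = 23 + 67×((17 − 23)×11 mod 23) = 23 + 67×3 = 224.
Check: 224 mod 67 = 23, 224 mod 23 = 17. ✓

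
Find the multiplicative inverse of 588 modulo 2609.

670

By the extended Euclidean algorithm:
2609 = 4×588 + 257
588 = 2×257 + 74
257 = 3×74 + 35
74 = 2×35 + 4
35 = 8×4 + 3
4 = 1×3 + 1
3 = 3×1 + 0
gcd(588, 2609) = 1, so the inverse exists.
Back-substitute for 1:
1 = 1×4 − 1×3
  = −1×35 + 9×4
  = 9×74 − 19×35
  = −19×257 + 66×74
  = 66×588 − 151×257
  = −151×2609 + 670×588
So 588⁻¹ ≡ 670 (mod 2609).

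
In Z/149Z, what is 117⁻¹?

149 = 1*117 + 32
117 = 3*32 + 21
32 = 1*21 + 11
21 = 1*11 + 10
11 = 1*10 + 1
10 = 10*1 + 0
gcd(117, 149) = 1, so the inverse exists.
Back-substitute for 1:
1 = 1*11 − 1*10
  = −1*21 + 2*11
  = 2*32 − 3*21
  = −3*117 + 11*32
  = 11*149 − 14*117
So 117⁻¹ ≡ −14 ≡ 135 (mod 149).

135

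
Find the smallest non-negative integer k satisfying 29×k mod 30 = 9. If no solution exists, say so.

gcd(29, 30) = 1, so a unique solution mod 30 exists.
29⁻¹ ≡ 29 (mod 30).
k ≡ 29×9 ≡ 21 (mod 30).

21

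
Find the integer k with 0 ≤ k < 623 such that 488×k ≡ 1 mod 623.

623 = 1*488 + 135
488 = 3*135 + 83
135 = 1*83 + 52
83 = 1*52 + 31
52 = 1*31 + 21
31 = 1*21 + 10
21 = 2*10 + 1
10 = 10*1 + 0
gcd(488, 623) = 1, so the inverse exists.
Back-substitute for 1:
1 = 1*21 − 2*10
  = −2*31 + 3*21
  = 3*52 − 5*31
  = −5*83 + 8*52
  = 8*135 − 13*83
  = −13*488 + 47*135
  = 47*623 − 60*488
So 488⁻¹ ≡ −60 ≡ 563 (mod 623).

563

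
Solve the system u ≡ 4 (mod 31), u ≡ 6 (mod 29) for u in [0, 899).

31⁻¹ mod 29: 31×15 ≡ 1 (mod 29), so 31⁻¹ ≡ 15.
u = 4 + 31×((6 − 4)×15 mod 29) = 4 + 31×1 = 35.
Check: 35 mod 31 = 4, 35 mod 29 = 6. ✓

35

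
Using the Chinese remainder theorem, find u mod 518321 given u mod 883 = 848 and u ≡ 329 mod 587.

232194

883⁻¹ mod 587: 883·470 ≡ 1 (mod 587), so 883⁻¹ ≡ 470.
u = 848 + 883·((329 − 848)·470 mod 587) = 848 + 883·262 = 232194.
Check: 232194 mod 883 = 848, 232194 mod 587 = 329. ✓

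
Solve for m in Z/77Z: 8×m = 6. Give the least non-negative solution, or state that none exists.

20

gcd(8, 77) = 1, so a unique solution mod 77 exists.
8⁻¹ ≡ 29 (mod 77).
m ≡ 29×6 ≡ 20 (mod 77).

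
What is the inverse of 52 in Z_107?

Run the extended Euclidean algorithm:
107 = 2×52 + 3
52 = 17×3 + 1
3 = 3×1 + 0
gcd(52, 107) = 1, so the inverse exists.
Back-substitute for 1:
1 = 1×52 − 17×3
  = −17×107 + 35×52
So 52⁻¹ ≡ 35 (mod 107).

35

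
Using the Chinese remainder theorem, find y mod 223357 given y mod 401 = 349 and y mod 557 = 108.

182804

401⁻¹ mod 557: 401*532 ≡ 1 (mod 557), so 401⁻¹ ≡ 532.
y = 349 + 401*((108 − 349)*532 mod 557) = 349 + 401*455 = 182804.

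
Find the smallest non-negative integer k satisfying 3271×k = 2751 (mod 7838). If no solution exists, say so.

gcd(3271, 7838) = 1, so a unique solution mod 7838 exists.
3271⁻¹ ≡ 2655 (mod 7838).
k ≡ 2655×2751 ≡ 6727 (mod 7838).

6727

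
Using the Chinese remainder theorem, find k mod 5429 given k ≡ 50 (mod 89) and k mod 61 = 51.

89⁻¹ mod 61: 89*24 ≡ 1 (mod 61), so 89⁻¹ ≡ 24.
k = 50 + 89*((51 − 50)*24 mod 61) = 50 + 89*24 = 2186.

2186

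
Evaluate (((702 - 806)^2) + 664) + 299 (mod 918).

763

702 - 806 = -104 ≡ 814 (mod 918)
(814)^2 ≡ 718 (mod 918)
718 + 664 = 1382 ≡ 464 (mod 918)
464 + 299 = 763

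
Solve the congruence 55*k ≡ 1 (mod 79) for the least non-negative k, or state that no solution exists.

23

gcd(55, 79) = 1, so a unique solution mod 79 exists.
55⁻¹ ≡ 23 (mod 79).
k ≡ 23*1 ≡ 23 (mod 79).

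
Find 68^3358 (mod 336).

Compute successive squares:
3358 in binary is 110100011110, i.e. 3358 = 2048 + 1024 + 256 + 16 + 8 + 4 + 2.
68^1 ≡ 68 (mod 336)
68^2 ≡ 68^2 = 4624 ≡ 256 (mod 336)
68^4 ≡ 256^2 = 65536 ≡ 16 (mod 336)
68^8 ≡ 16^2 = 256 (mod 336)
68^16 ≡ 256^2 = 65536 ≡ 16 (mod 336)
68^32 ≡ 16^2 = 256 (mod 336)
68^64 ≡ 256^2 = 65536 ≡ 16 (mod 336)
68^128 ≡ 16^2 = 256 (mod 336)
68^256 ≡ 256^2 = 65536 ≡ 16 (mod 336)
68^512 ≡ 16^2 = 256 (mod 336)
68^1024 ≡ 256^2 = 65536 ≡ 16 (mod 336)
68^2048 ≡ 16^2 = 256 (mod 336)
68^3358 = 68^2048 * 68^1024 * 68^256 * 68^16 * 68^8 * 68^4 * 68^2 ≡ 256 * 16 * 16 * 16 * 256 * 16 * 256 (mod 336).
Accumulate the product:
256 * 16 = 4096 ≡ 64
64 * 16 = 1024 ≡ 16
16 * 16 = 256
256 * 256 = 65536 ≡ 16
16 * 16 = 256
256 * 256 = 65536 ≡ 16

16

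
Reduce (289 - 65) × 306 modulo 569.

289 - 65 = 224
224 × 306 = 68544 ≡ 264 (mod 569)

264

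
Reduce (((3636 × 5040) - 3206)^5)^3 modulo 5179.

3636 × 5040 = 18325440 ≡ 2138 (mod 5179)
2138 - 3206 = -1068 ≡ 4111 (mod 5179)
(4111)^5 ≡ 643 (mod 5179)
(643)^3 ≡ 4458 (mod 5179)

4458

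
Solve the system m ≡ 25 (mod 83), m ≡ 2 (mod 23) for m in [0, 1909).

25

83⁻¹ mod 23: 83·5 ≡ 1 (mod 23), so 83⁻¹ ≡ 5.
m = 25 + 83·((2 − 25)·5 mod 23) = 25 + 83·0 = 25.
Check: 25 mod 83 = 25, 25 mod 23 = 2. ✓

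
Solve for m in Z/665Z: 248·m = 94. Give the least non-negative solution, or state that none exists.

113

gcd(248, 665) = 1, so a unique solution mod 665 exists.
248⁻¹ ≡ 362 (mod 665).
m ≡ 362·94 ≡ 113 (mod 665).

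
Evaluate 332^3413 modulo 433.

346

332^1 ≡ 332 (mod 433)
332^2 ≡ 332^2 = 110224 ≡ 242 (mod 433)
332^4 ≡ 242^2 = 58564 ≡ 109 (mod 433)
332^8 ≡ 109^2 = 11881 ≡ 190 (mod 433)
332^16 ≡ 190^2 = 36100 ≡ 161 (mod 433)
332^32 ≡ 161^2 = 25921 ≡ 374 (mod 433)
332^64 ≡ 374^2 = 139876 ≡ 17 (mod 433)
332^128 ≡ 17^2 = 289 (mod 433)
332^256 ≡ 289^2 = 83521 ≡ 385 (mod 433)
332^512 ≡ 385^2 = 148225 ≡ 139 (mod 433)
332^1024 ≡ 139^2 = 19321 ≡ 269 (mod 433)
332^2048 ≡ 269^2 = 72361 ≡ 50 (mod 433)
332^3413 = 332^2048 · 332^1024 · 332^256 · 332^64 · 332^16 · 332^4 · 332^1 ≡ 50 · 269 · 385 · 17 · 161 · 109 · 332 (mod 433).
Accumulate the product:
50 · 269 = 13450 ≡ 27
27 · 385 = 10395 ≡ 3
3 · 17 = 51
51 · 161 = 8211 ≡ 417
417 · 109 = 45453 ≡ 421
421 · 332 = 139772 ≡ 346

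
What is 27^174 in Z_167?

Using repeated squaring:
174 in binary is 10101110, i.e. 174 = 128 + 32 + 8 + 4 + 2.
27^1 ≡ 27 (mod 167)
27^2 ≡ 27^2 = 729 ≡ 61 (mod 167)
27^4 ≡ 61^2 = 3721 ≡ 47 (mod 167)
27^8 ≡ 47^2 = 2209 ≡ 38 (mod 167)
27^16 ≡ 38^2 = 1444 ≡ 108 (mod 167)
27^32 ≡ 108^2 = 11664 ≡ 141 (mod 167)
27^64 ≡ 141^2 = 19881 ≡ 8 (mod 167)
27^128 ≡ 8^2 = 64 (mod 167)
27^174 = 27^128 * 27^32 * 27^8 * 27^4 * 27^2 ≡ 64 * 141 * 38 * 47 * 61 (mod 167).
Accumulate the product:
64 * 141 = 9024 ≡ 6
6 * 38 = 228 ≡ 61
61 * 47 = 2867 ≡ 28
28 * 61 = 1708 ≡ 38

38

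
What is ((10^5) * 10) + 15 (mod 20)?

(10)^5 ≡ 0 (mod 20)
0 * 10 = 0
0 + 15 = 15

15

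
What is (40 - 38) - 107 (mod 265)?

160

40 - 38 = 2
2 - 107 = -105 ≡ 160 (mod 265)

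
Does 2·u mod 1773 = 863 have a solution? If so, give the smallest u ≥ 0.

1318

gcd(2, 1773) = 1, so a unique solution mod 1773 exists.
2⁻¹ ≡ 887 (mod 1773).
u ≡ 887·863 ≡ 1318 (mod 1773).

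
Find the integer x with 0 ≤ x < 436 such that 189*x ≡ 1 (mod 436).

436 = 2*189 + 58
189 = 3*58 + 15
58 = 3*15 + 13
15 = 1*13 + 2
13 = 6*2 + 1
2 = 2*1 + 0
gcd(189, 436) = 1, so the inverse exists.
Bézout: 1 = 88*436 − 203*189.
So 189⁻¹ ≡ −203 ≡ 233 (mod 436).

233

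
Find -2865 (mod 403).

359

-2865 = -8*403 + 359, so -2865 ≡ 359 (mod 403).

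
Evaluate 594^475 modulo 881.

60

475 in binary is 111011011, i.e. 475 = 256 + 128 + 64 + 16 + 8 + 2 + 1.
594^1 ≡ 594 (mod 881)
594^2 ≡ 594^2 = 352836 ≡ 436 (mod 881)
594^4 ≡ 436^2 = 190096 ≡ 681 (mod 881)
594^8 ≡ 681^2 = 463761 ≡ 355 (mod 881)
594^16 ≡ 355^2 = 126025 ≡ 42 (mod 881)
594^32 ≡ 42^2 = 1764 ≡ 2 (mod 881)
594^64 ≡ 2^2 = 4 (mod 881)
594^128 ≡ 4^2 = 16 (mod 881)
594^256 ≡ 16^2 = 256 (mod 881)
594^475 = 594^256 · 594^128 · 594^64 · 594^16 · 594^8 · 594^2 · 594^1 ≡ 256 · 16 · 4 · 42 · 355 · 436 · 594 (mod 881).
Accumulate the product:
256 · 16 = 4096 ≡ 572
572 · 4 = 2288 ≡ 526
526 · 42 = 22092 ≡ 67
67 · 355 = 23785 ≡ 879
879 · 436 = 383244 ≡ 9
9 · 594 = 5346 ≡ 60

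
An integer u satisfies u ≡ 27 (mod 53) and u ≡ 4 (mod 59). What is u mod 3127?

2836

53⁻¹ mod 59: 53*49 ≡ 1 (mod 59), so 53⁻¹ ≡ 49.
u = 27 + 53*((4 − 27)*49 mod 59) = 27 + 53*53 = 2836.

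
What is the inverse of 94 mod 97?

32

Run the extended Euclidean algorithm:
97 = 1×94 + 3
94 = 31×3 + 1
3 = 3×1 + 0
gcd(94, 97) = 1, so the inverse exists.
Back-substitute for 1:
1 = 1×94 − 31×3
  = −31×97 + 32×94
So 94⁻¹ ≡ 32 (mod 97).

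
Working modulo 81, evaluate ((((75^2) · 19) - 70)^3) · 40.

50

(75)^2 ≡ 36 (mod 81)
36 · 19 = 684 ≡ 36 (mod 81)
36 - 70 = -34 ≡ 47 (mod 81)
(47)^3 ≡ 62 (mod 81)
62 · 40 = 2480 ≡ 50 (mod 81)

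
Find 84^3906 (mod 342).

324

By square-and-multiply:
3906 in binary is 111101000010, i.e. 3906 = 2048 + 1024 + 512 + 256 + 64 + 2.
84^1 ≡ 84 (mod 342)
84^2 ≡ 84^2 = 7056 ≡ 216 (mod 342)
84^4 ≡ 216^2 = 46656 ≡ 144 (mod 342)
84^8 ≡ 144^2 = 20736 ≡ 216 (mod 342)
84^16 ≡ 216^2 = 46656 ≡ 144 (mod 342)
84^32 ≡ 144^2 = 20736 ≡ 216 (mod 342)
84^64 ≡ 216^2 = 46656 ≡ 144 (mod 342)
84^128 ≡ 144^2 = 20736 ≡ 216 (mod 342)
84^256 ≡ 216^2 = 46656 ≡ 144 (mod 342)
84^512 ≡ 144^2 = 20736 ≡ 216 (mod 342)
84^1024 ≡ 216^2 = 46656 ≡ 144 (mod 342)
84^2048 ≡ 144^2 = 20736 ≡ 216 (mod 342)
84^3906 = 84^2048 * 84^1024 * 84^512 * 84^256 * 84^64 * 84^2 ≡ 216 * 144 * 216 * 144 * 144 * 216 (mod 342).
Accumulate the product:
216 * 144 = 31104 ≡ 324
324 * 216 = 69984 ≡ 216
216 * 144 = 31104 ≡ 324
324 * 144 = 46656 ≡ 144
144 * 216 = 31104 ≡ 324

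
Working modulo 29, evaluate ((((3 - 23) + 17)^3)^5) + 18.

21

3 - 23 = -20 ≡ 9 (mod 29)
9 + 17 = 26
(26)^3 ≡ 2 (mod 29)
(2)^5 ≡ 3 (mod 29)
3 + 18 = 21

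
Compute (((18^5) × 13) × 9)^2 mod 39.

(18)^5 ≡ 18 (mod 39)
18 × 13 = 234 ≡ 0 (mod 39)
0 × 9 = 0
(0)^2 ≡ 0 (mod 39)

0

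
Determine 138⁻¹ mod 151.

58

151 = 1×138 + 13
138 = 10×13 + 8
13 = 1×8 + 5
8 = 1×5 + 3
5 = 1×3 + 2
3 = 1×2 + 1
2 = 2×1 + 0
gcd(138, 151) = 1, so the inverse exists.
Back-substitute for 1:
1 = 1×3 − 1×2
  = −1×5 + 2×3
  = 2×8 − 3×5
  = −3×13 + 5×8
  = 5×138 − 53×13
  = −53×151 + 58×138
So 138⁻¹ ≡ 58 (mod 151).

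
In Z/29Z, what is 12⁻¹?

By the extended Euclidean algorithm:
29 = 2×12 + 5
12 = 2×5 + 2
5 = 2×2 + 1
2 = 2×1 + 0
gcd(12, 29) = 1, so the inverse exists.
Bézout: 1 = 5×29 − 12×12.
So 12⁻¹ ≡ −12 ≡ 17 (mod 29).

17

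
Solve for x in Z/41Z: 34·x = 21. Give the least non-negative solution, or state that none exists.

gcd(34, 41) = 1, so a unique solution mod 41 exists.
34⁻¹ ≡ 35 (mod 41).
x ≡ 35·21 ≡ 38 (mod 41).

38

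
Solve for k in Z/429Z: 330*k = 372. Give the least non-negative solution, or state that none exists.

gcd(330, 429) = 33, and 33 does not divide 372.
So the congruence has no solution.

no solution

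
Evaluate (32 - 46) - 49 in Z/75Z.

12

32 - 46 = -14 ≡ 61 (mod 75)
61 - 49 = 12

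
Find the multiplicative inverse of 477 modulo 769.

424

By the extended Euclidean algorithm:
769 = 1×477 + 292
477 = 1×292 + 185
292 = 1×185 + 107
185 = 1×107 + 78
107 = 1×78 + 29
78 = 2×29 + 20
29 = 1×20 + 9
20 = 2×9 + 2
9 = 4×2 + 1
2 = 2×1 + 0
gcd(477, 769) = 1, so the inverse exists.
Back-substitute for 1:
1 = 1×9 − 4×2
  = −4×20 + 9×9
  = 9×29 − 13×20
  = −13×78 + 35×29
  = 35×107 − 48×78
  = −48×185 + 83×107
  = 83×292 − 131×185
  = −131×477 + 214×292
  = 214×769 − 345×477
So 477⁻¹ ≡ −345 ≡ 424 (mod 769).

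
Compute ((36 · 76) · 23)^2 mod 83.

30

36 · 76 = 2736 ≡ 80 (mod 83)
80 · 23 = 1840 ≡ 14 (mod 83)
(14)^2 ≡ 30 (mod 83)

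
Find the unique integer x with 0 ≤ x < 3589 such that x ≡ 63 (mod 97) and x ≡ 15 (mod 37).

97⁻¹ mod 37: 97*29 ≡ 1 (mod 37), so 97⁻¹ ≡ 29.
x = 63 + 97*((15 − 63)*29 mod 37) = 63 + 97*14 = 1421.

1421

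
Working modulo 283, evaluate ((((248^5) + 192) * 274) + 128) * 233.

211

(248)^5 ≡ 95 (mod 283)
95 + 192 = 287 ≡ 4 (mod 283)
4 * 274 = 1096 ≡ 247 (mod 283)
247 + 128 = 375 ≡ 92 (mod 283)
92 * 233 = 21436 ≡ 211 (mod 283)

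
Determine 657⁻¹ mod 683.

394

683 = 1·657 + 26
657 = 25·26 + 7
26 = 3·7 + 5
7 = 1·5 + 2
5 = 2·2 + 1
2 = 2·1 + 0
gcd(657, 683) = 1, so the inverse exists.
Bézout: 1 = 278·683 − 289·657.
So 657⁻¹ ≡ −289 ≡ 394 (mod 683).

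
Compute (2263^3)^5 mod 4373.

2785

(2263)^3 ≡ 3291 (mod 4373)
(3291)^5 ≡ 2785 (mod 4373)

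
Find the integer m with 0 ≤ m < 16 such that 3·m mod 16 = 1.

11

Run the extended Euclidean algorithm:
16 = 5×3 + 1
3 = 3×1 + 0
gcd(3, 16) = 1, so the inverse exists.
Back-substitute for 1:
1 = 1×16 − 5×3
So 3⁻¹ ≡ −5 ≡ 11 (mod 16).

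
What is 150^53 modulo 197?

188

Compute successive squares:
53 in binary is 110101, i.e. 53 = 32 + 16 + 4 + 1.
150^1 ≡ 150 (mod 197)
150^2 ≡ 150^2 = 22500 ≡ 42 (mod 197)
150^4 ≡ 42^2 = 1764 ≡ 188 (mod 197)
150^8 ≡ 188^2 = 35344 ≡ 81 (mod 197)
150^16 ≡ 81^2 = 6561 ≡ 60 (mod 197)
150^32 ≡ 60^2 = 3600 ≡ 54 (mod 197)
150^53 = 150^32 × 150^16 × 150^4 × 150^1 ≡ 54 × 60 × 188 × 150 (mod 197).
Accumulate the product:
54 × 60 = 3240 ≡ 88
88 × 188 = 16544 ≡ 193
193 × 150 = 28950 ≡ 188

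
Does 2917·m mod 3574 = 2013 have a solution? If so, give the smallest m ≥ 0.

715

gcd(2917, 3574) = 1, so a unique solution mod 3574 exists.
2917⁻¹ ≡ 1719 (mod 3574).
m ≡ 1719·2013 ≡ 715 (mod 3574).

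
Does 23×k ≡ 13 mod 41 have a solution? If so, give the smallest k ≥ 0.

gcd(23, 41) = 1, so a unique solution mod 41 exists.
23⁻¹ ≡ 25 (mod 41).
k ≡ 25×13 ≡ 38 (mod 41).

38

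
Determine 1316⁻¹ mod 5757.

5757 = 4×1316 + 493
1316 = 2×493 + 330
493 = 1×330 + 163
330 = 2×163 + 4
163 = 40×4 + 3
4 = 1×3 + 1
3 = 3×1 + 0
gcd(1316, 5757) = 1, so the inverse exists.
Back-substitute for 1:
1 = 1×4 − 1×3
  = −1×163 + 41×4
  = 41×330 − 83×163
  = −83×493 + 124×330
  = 124×1316 − 331×493
  = −331×5757 + 1448×1316
So 1316⁻¹ ≡ 1448 (mod 5757).

1448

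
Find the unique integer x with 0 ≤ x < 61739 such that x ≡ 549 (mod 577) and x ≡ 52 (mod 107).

4011

577⁻¹ mod 107: 577×79 ≡ 1 (mod 107), so 577⁻¹ ≡ 79.
x = 549 + 577×((52 − 549)×79 mod 107) = 549 + 577×6 = 4011.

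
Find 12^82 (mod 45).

9

82 in binary is 1010010, i.e. 82 = 64 + 16 + 2.
12^1 ≡ 12 (mod 45)
12^2 ≡ 12^2 = 144 ≡ 9 (mod 45)
12^4 ≡ 9^2 = 81 ≡ 36 (mod 45)
12^8 ≡ 36^2 = 1296 ≡ 36 (mod 45)
12^16 ≡ 36^2 = 1296 ≡ 36 (mod 45)
12^32 ≡ 36^2 = 1296 ≡ 36 (mod 45)
12^64 ≡ 36^2 = 1296 ≡ 36 (mod 45)
12^82 = 12^64 × 12^16 × 12^2 ≡ 36 × 36 × 9 (mod 45).
Accumulate the product:
36 × 36 = 1296 ≡ 36
36 × 9 = 324 ≡ 9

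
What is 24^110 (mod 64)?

0

24^1 ≡ 24 (mod 64)
24^2 ≡ 24^2 = 576 ≡ 0 (mod 64)
24^4 ≡ 0^2 = 0 (mod 64)
24^8 ≡ 0^2 = 0 (mod 64)
24^16 ≡ 0^2 = 0 (mod 64)
24^32 ≡ 0^2 = 0 (mod 64)
24^64 ≡ 0^2 = 0 (mod 64)
24^110 = 24^64 × 24^32 × 24^8 × 24^4 × 24^2 ≡ 0 × 0 × 0 × 0 × 0 (mod 64).
Accumulate the product:
0 × 0 = 0
0 × 0 = 0
0 × 0 = 0
0 × 0 = 0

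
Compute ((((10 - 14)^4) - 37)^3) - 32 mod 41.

6

10 - 14 = -4 ≡ 37 (mod 41)
(37)^4 ≡ 10 (mod 41)
10 - 37 = -27 ≡ 14 (mod 41)
(14)^3 ≡ 38 (mod 41)
38 - 32 = 6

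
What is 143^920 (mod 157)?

67

By square-and-multiply:
920 in binary is 1110011000, i.e. 920 = 512 + 256 + 128 + 16 + 8.
143^1 ≡ 143 (mod 157)
143^2 ≡ 143^2 = 20449 ≡ 39 (mod 157)
143^4 ≡ 39^2 = 1521 ≡ 108 (mod 157)
143^8 ≡ 108^2 = 11664 ≡ 46 (mod 157)
143^16 ≡ 46^2 = 2116 ≡ 75 (mod 157)
143^32 ≡ 75^2 = 5625 ≡ 130 (mod 157)
143^64 ≡ 130^2 = 16900 ≡ 101 (mod 157)
143^128 ≡ 101^2 = 10201 ≡ 153 (mod 157)
143^256 ≡ 153^2 = 23409 ≡ 16 (mod 157)
143^512 ≡ 16^2 = 256 ≡ 99 (mod 157)
143^920 = 143^512 · 143^256 · 143^128 · 143^16 · 143^8 ≡ 99 · 16 · 153 · 75 · 46 (mod 157).
Accumulate the product:
99 · 16 = 1584 ≡ 14
14 · 153 = 2142 ≡ 101
101 · 75 = 7575 ≡ 39
39 · 46 = 1794 ≡ 67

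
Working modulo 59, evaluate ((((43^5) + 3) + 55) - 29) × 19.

19

(43)^5 ≡ 31 (mod 59)
31 + 3 = 34
34 + 55 = 89 ≡ 30 (mod 59)
30 - 29 = 1
1 × 19 = 19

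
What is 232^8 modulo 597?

232^1 ≡ 232 (mod 597)
232^2 ≡ 232^2 = 53824 ≡ 94 (mod 597)
232^4 ≡ 94^2 = 8836 ≡ 478 (mod 597)
232^8 ≡ 478^2 = 228484 ≡ 430 (mod 597)
So 232^8 ≡ 430 (mod 597).

430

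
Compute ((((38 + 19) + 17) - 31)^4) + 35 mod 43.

38 + 19 = 57 ≡ 14 (mod 43)
14 + 17 = 31
31 - 31 = 0
(0)^4 ≡ 0 (mod 43)
0 + 35 = 35

35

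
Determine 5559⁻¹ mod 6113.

6113 = 1·5559 + 554
5559 = 10·554 + 19
554 = 29·19 + 3
19 = 6·3 + 1
3 = 3·1 + 0
gcd(5559, 6113) = 1, so the inverse exists.
Bézout: 1 = −1756·6113 + 1931·5559.
So 5559⁻¹ ≡ 1931 (mod 6113).

1931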